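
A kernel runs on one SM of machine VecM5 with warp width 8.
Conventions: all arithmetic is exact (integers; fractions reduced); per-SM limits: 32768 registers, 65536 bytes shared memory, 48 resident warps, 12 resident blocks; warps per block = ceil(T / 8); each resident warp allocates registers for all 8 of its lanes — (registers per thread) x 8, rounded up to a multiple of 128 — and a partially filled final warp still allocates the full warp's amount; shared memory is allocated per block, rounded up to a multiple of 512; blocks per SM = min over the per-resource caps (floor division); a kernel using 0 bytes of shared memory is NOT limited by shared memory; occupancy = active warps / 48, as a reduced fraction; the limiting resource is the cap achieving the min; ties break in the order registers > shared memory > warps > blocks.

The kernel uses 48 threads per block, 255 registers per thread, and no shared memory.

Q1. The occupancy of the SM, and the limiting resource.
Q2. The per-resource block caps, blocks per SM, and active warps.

Answer: occupancy 1/4, limited by registers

registers: 2 blocks
shared memory: no limit (kernel uses none)
warps: 8 blocks
blocks: 12 blocks

Answer: 2 blocks, 12 active warps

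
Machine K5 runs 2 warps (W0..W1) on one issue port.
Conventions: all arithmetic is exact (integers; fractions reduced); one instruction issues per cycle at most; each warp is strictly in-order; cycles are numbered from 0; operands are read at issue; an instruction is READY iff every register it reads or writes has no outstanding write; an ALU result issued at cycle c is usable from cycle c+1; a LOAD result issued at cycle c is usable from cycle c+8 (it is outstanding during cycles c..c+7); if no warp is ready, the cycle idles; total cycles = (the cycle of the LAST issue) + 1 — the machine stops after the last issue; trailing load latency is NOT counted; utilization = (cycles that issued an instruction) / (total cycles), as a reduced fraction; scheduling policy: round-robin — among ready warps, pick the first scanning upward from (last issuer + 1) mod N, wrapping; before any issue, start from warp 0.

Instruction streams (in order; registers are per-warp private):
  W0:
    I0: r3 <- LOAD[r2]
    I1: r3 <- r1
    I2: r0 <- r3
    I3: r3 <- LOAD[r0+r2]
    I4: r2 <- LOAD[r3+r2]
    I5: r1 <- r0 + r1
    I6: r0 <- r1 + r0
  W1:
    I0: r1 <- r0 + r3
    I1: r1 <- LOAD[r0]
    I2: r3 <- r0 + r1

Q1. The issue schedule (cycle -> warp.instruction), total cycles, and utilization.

cycle 0: W0.I0
cycle 1: W1.I0
cycle 2: W1.I1
cycle 3: idle
cycle 4: idle
cycle 5: idle
cycle 6: idle
cycle 7: idle
cycle 8: W0.I1
cycle 9: W0.I2
cycle 10: W1.I2
cycle 11: W0.I3
cycle 12: idle
cycle 13: idle
cycle 14: idle
cycle 15: idle
cycle 16: idle
cycle 17: idle
cycle 18: idle
cycle 19: W0.I4
cycle 20: W0.I5
cycle 21: W0.I6

Answer: 22 cycles, utilization 5/11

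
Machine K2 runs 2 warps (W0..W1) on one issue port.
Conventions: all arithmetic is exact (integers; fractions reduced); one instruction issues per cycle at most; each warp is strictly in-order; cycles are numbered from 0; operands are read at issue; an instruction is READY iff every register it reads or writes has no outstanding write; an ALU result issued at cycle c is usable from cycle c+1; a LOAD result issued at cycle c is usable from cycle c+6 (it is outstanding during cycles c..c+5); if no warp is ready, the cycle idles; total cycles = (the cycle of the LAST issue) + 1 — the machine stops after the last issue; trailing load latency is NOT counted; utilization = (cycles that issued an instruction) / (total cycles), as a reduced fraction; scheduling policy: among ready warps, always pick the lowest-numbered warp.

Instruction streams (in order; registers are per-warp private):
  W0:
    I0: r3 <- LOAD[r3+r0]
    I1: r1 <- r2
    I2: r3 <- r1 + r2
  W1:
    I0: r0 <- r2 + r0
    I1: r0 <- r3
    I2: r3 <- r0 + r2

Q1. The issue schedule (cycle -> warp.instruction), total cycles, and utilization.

cycle 0: W0.I0
cycle 1: W0.I1
cycle 2: W1.I0
cycle 3: W1.I1
cycle 4: W1.I2
cycle 5: idle
cycle 6: W0.I2

Answer: 7 cycles, utilization 6/7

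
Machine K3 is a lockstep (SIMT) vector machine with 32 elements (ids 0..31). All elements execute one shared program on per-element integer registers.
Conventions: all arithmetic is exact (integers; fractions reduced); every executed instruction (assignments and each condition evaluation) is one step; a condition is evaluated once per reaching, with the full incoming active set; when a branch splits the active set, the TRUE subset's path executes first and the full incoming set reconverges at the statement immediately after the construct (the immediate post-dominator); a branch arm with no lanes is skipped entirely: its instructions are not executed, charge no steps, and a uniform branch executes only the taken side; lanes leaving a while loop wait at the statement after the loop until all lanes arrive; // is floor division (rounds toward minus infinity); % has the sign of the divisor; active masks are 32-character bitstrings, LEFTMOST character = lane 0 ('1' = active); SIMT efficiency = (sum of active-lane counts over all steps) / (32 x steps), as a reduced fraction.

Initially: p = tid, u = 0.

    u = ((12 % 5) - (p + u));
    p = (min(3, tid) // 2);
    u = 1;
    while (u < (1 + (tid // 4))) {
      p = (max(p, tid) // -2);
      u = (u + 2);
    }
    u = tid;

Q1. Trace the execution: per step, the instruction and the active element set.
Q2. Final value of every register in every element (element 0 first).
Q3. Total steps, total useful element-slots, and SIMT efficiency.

step 0: u <- ((12 % 5) - (p + u))    11111111111111111111111111111111
step 1: p <- (min(3, tid) // 2)      11111111111111111111111111111111
step 2: u <- 1                       11111111111111111111111111111111
step 3: eval (u < (1 + (tid // 4)))  11111111111111111111111111111111
step 4: p <- (max(p, tid) // -2)     00001111111111111111111111111111
step 5: u <- (u + 2)                 00001111111111111111111111111111
step 6: eval (u < (1 + (tid // 4)))  00001111111111111111111111111111
step 7: p <- (max(p, tid) // -2)     00000000000011111111111111111111
step 8: u <- (u + 2)                 00000000000011111111111111111111
step 9: eval (u < (1 + (tid // 4)))  00000000000011111111111111111111
step 10: p <- (max(p, tid) // -2)     00000000000000000000111111111111
step 11: u <- (u + 2)                 00000000000000000000111111111111
step 12: eval (u < (1 + (tid // 4)))  00000000000000000000111111111111
step 13: p <- (max(p, tid) // -2)     00000000000000000000000000001111
step 14: u <- (u + 2)                 00000000000000000000000000001111
step 15: eval (u < (1 + (tid // 4)))  00000000000000000000000000001111
step 16: u <- tid                     11111111111111111111111111111111

Answer: 17 steps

p: 0,0,1,1,-2,-3,-3,-4,-4,-5,-5,-6,-6,-7,-7,-8,-8,-9,-9,-10,-10,-11,-11,-12,-12,-13,-13,-14,-14,-15,-15,-16
u: 0,1,2,3,4,5,6,7,8,9,10,11,12,13,14,15,16,17,18,19,20,21,22,23,24,25,26,27,28,29,30,31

steps = 17; useful = 352; efficiency = 352/544 = 11/17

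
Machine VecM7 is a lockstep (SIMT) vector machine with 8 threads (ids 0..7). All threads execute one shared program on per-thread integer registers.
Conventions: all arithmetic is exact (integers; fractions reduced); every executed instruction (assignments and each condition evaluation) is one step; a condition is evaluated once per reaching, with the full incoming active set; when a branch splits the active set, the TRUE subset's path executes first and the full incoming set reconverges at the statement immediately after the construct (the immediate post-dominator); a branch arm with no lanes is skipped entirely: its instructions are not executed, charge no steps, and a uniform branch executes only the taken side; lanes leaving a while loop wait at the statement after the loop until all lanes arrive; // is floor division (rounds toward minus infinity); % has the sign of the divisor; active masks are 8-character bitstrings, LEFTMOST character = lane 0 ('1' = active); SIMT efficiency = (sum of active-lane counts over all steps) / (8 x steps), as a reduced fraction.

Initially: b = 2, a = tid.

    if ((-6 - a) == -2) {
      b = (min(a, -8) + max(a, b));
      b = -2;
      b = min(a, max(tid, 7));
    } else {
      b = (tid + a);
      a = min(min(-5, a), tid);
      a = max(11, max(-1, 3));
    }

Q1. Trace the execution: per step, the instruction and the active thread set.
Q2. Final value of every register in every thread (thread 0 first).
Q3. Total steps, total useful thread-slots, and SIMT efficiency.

step 0: eval ((-6 - a) == -2)        11111111
step 1: b <- (tid + a)               11111111
step 2: a <- min(min(-5, a), tid)    11111111
step 3: a <- max(11, max(-1, 3))     11111111

Answer: 4 steps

b: 0,2,4,6,8,10,12,14
a: 11,11,11,11,11,11,11,11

steps = 4; useful = 32; efficiency = 32/32 = 1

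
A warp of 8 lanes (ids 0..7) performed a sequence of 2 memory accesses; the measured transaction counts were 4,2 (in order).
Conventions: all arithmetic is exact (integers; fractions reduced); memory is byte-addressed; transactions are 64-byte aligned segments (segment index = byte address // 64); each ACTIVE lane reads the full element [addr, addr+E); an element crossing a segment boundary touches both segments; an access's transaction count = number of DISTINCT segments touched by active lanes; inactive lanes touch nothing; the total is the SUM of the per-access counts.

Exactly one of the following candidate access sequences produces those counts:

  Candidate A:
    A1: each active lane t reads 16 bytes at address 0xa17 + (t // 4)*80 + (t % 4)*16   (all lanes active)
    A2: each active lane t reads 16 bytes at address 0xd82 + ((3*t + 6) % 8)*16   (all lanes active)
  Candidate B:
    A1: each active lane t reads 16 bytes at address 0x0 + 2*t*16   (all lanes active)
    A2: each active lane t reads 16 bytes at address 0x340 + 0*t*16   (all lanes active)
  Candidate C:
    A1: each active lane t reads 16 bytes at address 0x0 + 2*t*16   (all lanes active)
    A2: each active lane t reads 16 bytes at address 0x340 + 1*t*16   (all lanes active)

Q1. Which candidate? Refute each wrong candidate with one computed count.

A: A1 gives 3 transactions, not 4
B: A2 gives 1 transaction, not 2
C: all counts match (4,2)

Answer: C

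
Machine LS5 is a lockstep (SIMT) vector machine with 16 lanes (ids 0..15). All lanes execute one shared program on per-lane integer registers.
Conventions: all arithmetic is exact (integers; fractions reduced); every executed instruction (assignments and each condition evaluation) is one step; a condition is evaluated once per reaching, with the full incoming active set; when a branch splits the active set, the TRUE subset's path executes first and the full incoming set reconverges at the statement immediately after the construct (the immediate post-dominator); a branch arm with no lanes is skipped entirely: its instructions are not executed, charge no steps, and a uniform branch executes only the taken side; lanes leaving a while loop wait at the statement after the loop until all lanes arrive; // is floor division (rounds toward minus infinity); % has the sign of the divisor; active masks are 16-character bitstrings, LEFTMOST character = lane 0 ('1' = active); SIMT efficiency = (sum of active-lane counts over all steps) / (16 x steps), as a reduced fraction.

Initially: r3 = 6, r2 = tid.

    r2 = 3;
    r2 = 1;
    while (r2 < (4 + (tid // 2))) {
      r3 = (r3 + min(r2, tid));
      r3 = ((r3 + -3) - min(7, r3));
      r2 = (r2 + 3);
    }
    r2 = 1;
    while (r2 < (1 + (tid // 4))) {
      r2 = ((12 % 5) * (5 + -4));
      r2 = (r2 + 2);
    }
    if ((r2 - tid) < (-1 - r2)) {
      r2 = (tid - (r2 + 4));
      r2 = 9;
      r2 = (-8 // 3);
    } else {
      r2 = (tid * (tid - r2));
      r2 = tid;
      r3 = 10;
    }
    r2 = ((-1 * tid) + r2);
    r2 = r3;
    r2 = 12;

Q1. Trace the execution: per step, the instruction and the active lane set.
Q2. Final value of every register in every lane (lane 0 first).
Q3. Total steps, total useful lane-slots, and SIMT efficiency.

step 0: r2 <- 3                      1111111111111111
step 1: r2 <- 1                      1111111111111111
step 2: eval (r2 < (4 + (tid // 2))) 1111111111111111
step 3: r3 <- (r3 + min(r2, tid))    1111111111111111
step 4: r3 <- ((r3 + -3) - min(7, r3)) 1111111111111111
step 5: r2 <- (r2 + 3)               1111111111111111
step 6: eval (r2 < (4 + (tid // 2))) 1111111111111111
step 7: r3 <- (r3 + min(r2, tid))    0011111111111111
step 8: r3 <- ((r3 + -3) - min(7, r3)) 0011111111111111
step 9: r2 <- (r2 + 3)               0011111111111111
step 10: eval (r2 < (4 + (tid // 2))) 0011111111111111
step 11: r3 <- (r3 + min(r2, tid))    0000000011111111
step 12: r3 <- ((r3 + -3) - min(7, r3)) 0000000011111111
step 13: r2 <- (r2 + 3)               0000000011111111
step 14: eval (r2 < (4 + (tid // 2))) 0000000011111111
step 15: r3 <- (r3 + min(r2, tid))    0000000000000011
step 16: r3 <- ((r3 + -3) - min(7, r3)) 0000000000000011
step 17: r2 <- (r2 + 3)               0000000000000011
step 18: eval (r2 < (4 + (tid // 2))) 0000000000000011
step 19: r2 <- 1                      1111111111111111
step 20: eval (r2 < (1 + (tid // 4))) 1111111111111111
step 21: r2 <- ((12 % 5) * (5 + -4))  0000111111111111
step 22: r2 <- (r2 + 2)               0000111111111111
step 23: eval (r2 < (1 + (tid // 4))) 0000111111111111
step 24: eval ((r2 - tid) < (-1 - r2)) 1111111111111111
step 25: r2 <- (tid - (r2 + 4))       0000000000111111
step 26: r2 <- 9                      0000000000111111
step 27: r2 <- (-8 // 3)              0000000000111111
step 28: r2 <- (tid * (tid - r2))     1111111111000000
step 29: r2 <- tid                    1111111111000000
step 30: r3 <- 10                     1111111111000000
step 31: r2 <- ((-1 * tid) + r2)      1111111111111111
step 32: r2 <- r3                     1111111111111111
step 33: r2 <- 12                     1111111111111111

Answer: 34 steps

r3: 10,10,10,10,10,10,10,10,10,10,-3,-3,-3,-3,-3,-3
r2: 12,12,12,12,12,12,12,12,12,12,12,12,12,12,12,12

steps = 34; useful = 388; efficiency = 388/544 = 97/136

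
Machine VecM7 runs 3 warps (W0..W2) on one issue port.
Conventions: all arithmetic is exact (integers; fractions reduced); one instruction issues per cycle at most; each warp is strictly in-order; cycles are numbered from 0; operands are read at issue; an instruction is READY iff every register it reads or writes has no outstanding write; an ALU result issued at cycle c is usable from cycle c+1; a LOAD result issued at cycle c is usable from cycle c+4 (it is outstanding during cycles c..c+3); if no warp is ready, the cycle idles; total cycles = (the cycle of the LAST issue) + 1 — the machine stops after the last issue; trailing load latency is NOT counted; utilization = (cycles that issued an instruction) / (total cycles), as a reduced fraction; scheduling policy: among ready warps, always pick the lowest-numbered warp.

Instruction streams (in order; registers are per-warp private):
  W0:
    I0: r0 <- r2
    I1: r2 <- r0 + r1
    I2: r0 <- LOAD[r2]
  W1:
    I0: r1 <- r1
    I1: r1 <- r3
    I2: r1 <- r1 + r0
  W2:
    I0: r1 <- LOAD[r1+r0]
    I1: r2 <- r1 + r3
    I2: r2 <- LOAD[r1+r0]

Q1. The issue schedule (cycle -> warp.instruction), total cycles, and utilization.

cycle 0: W0.I0
cycle 1: W0.I1
cycle 2: W0.I2
cycle 3: W1.I0
cycle 4: W1.I1
cycle 5: W1.I2
cycle 6: W2.I0
cycle 7: idle
cycle 8: idle
cycle 9: idle
cycle 10: W2.I1
cycle 11: W2.I2

Answer: 12 cycles, utilization 3/4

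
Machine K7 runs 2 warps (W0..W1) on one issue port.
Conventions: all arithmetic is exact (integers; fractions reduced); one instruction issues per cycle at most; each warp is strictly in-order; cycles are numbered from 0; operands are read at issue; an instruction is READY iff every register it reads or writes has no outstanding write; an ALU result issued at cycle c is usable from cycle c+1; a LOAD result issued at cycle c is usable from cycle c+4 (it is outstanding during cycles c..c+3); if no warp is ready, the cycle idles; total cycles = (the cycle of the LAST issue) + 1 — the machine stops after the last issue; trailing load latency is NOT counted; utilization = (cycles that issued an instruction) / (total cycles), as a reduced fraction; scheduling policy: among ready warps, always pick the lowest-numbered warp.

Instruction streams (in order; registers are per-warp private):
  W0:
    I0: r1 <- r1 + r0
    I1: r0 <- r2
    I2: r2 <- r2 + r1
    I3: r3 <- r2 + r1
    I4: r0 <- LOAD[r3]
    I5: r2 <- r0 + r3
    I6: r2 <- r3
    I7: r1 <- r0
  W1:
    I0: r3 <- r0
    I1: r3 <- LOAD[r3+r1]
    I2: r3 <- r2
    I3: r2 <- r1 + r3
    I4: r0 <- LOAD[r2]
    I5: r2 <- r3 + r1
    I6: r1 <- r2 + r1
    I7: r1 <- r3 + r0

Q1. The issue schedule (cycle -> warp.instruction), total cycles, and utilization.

cycle 0: W0.I0
cycle 1: W0.I1
cycle 2: W0.I2
cycle 3: W0.I3
cycle 4: W0.I4
cycle 5: W1.I0
cycle 6: W1.I1
cycle 7: idle
cycle 8: W0.I5
cycle 9: W0.I6
cycle 10: W0.I7
cycle 11: W1.I2
cycle 12: W1.I3
cycle 13: W1.I4
cycle 14: W1.I5
cycle 15: W1.I6
cycle 16: idle
cycle 17: W1.I7

Answer: 18 cycles, utilization 8/9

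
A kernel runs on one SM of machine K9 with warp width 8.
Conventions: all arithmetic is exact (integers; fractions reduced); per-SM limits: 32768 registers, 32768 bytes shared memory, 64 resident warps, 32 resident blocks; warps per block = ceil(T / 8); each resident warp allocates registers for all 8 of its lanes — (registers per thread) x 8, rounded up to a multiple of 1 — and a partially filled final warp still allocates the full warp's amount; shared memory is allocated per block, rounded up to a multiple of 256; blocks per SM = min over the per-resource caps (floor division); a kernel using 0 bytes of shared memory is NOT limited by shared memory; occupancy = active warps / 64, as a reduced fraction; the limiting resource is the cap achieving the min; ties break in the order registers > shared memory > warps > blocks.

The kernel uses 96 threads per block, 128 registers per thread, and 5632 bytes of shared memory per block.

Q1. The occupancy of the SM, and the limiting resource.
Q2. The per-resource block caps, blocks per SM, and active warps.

Answer: occupancy 3/8, limited by registers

registers: 2 blocks
shared memory: 5 blocks
warps: 5 blocks
blocks: 32 blocks

Answer: 2 blocks, 24 active warps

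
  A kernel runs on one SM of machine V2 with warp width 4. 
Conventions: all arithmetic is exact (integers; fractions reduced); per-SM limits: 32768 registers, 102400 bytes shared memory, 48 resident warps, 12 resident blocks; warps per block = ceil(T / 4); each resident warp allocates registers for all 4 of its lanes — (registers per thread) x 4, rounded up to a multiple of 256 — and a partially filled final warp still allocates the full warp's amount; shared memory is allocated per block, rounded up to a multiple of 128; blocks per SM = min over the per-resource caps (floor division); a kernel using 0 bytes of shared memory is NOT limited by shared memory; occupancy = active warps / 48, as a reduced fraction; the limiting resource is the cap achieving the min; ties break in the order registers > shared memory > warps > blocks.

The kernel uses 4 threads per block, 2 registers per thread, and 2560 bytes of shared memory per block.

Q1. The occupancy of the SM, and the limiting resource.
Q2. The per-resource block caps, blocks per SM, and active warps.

Answer: occupancy 1/4, limited by blocks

registers: 128 blocks
shared memory: 40 blocks
warps: 48 blocks
blocks: 12 blocks

Answer: 12 blocks, 12 active warps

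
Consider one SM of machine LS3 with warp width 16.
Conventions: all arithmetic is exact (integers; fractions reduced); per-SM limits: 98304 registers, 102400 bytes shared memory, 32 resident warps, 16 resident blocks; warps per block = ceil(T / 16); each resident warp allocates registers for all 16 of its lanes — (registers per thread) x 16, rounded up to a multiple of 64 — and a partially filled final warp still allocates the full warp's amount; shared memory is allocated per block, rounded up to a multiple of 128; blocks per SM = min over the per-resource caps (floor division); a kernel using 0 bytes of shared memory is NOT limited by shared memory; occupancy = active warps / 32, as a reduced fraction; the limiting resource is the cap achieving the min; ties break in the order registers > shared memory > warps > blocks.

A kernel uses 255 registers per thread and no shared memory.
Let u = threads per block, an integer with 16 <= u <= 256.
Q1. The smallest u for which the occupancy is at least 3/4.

Answer: u = 17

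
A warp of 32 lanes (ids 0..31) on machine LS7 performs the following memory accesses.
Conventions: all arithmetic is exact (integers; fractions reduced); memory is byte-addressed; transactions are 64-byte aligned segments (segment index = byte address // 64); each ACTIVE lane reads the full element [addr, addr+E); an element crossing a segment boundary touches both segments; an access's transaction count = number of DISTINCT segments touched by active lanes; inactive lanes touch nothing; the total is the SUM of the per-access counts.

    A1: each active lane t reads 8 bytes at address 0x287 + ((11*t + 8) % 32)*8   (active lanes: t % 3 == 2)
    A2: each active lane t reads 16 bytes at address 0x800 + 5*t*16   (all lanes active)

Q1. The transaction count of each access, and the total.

A1: 4 transactions
A2: 32 transactions

Answer: 4,32; total 36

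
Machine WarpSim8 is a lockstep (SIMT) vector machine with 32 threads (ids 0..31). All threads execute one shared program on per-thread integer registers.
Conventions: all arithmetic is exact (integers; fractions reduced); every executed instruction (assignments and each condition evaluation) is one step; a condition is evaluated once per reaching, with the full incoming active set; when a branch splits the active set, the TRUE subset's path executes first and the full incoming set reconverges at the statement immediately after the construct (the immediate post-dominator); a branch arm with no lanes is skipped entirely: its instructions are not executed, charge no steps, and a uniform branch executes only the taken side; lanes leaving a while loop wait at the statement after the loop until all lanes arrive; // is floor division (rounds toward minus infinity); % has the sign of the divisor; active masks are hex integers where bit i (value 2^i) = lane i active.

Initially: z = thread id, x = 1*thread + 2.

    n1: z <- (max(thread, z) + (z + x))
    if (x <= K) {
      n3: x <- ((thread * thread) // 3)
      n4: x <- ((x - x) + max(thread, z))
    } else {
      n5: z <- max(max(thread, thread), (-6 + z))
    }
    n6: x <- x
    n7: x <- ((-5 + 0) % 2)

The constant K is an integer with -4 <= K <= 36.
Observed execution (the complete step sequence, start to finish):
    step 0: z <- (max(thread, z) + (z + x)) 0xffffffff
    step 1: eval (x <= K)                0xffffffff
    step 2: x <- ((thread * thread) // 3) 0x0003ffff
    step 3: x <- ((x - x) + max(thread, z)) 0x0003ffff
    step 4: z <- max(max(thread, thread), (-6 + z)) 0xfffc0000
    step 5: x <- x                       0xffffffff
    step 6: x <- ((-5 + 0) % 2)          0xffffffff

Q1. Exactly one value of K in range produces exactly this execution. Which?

Answer: K = 19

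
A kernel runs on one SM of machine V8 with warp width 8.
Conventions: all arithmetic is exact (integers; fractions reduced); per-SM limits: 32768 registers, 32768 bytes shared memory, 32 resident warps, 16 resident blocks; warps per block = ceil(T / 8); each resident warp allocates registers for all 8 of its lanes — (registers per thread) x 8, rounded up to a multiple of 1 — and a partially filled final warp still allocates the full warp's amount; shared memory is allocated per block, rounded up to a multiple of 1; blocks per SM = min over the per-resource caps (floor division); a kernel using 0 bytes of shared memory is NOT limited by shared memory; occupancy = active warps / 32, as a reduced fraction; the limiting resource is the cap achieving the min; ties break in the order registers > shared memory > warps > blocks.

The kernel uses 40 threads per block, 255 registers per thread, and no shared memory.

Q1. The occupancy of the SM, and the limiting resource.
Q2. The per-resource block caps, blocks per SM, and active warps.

Answer: occupancy 15/32, limited by registers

registers: 3 blocks
shared memory: no limit (kernel uses none)
warps: 6 blocks
blocks: 16 blocks

Answer: 3 blocks, 15 active warps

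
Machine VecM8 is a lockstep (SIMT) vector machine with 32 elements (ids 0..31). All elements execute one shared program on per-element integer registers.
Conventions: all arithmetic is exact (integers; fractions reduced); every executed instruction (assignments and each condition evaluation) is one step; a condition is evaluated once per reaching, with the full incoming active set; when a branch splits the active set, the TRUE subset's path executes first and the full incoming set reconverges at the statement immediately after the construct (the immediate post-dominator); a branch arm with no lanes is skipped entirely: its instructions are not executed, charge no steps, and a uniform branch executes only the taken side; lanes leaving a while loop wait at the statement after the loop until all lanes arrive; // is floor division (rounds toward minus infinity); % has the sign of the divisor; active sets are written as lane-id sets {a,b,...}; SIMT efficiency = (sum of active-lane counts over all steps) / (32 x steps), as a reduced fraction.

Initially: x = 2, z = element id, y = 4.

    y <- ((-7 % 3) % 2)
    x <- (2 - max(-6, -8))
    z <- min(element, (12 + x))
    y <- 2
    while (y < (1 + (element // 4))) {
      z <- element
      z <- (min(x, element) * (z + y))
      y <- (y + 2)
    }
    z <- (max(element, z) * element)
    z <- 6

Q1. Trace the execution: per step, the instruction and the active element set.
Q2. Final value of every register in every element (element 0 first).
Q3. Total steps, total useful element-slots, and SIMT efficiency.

step 0: y <- ((-7 % 3) % 2)          {0,1,2,3,4,5,6,7,8,9,10,11,12,13,14,15,16,17,18,19,20,21,22,23,24,25,26,27,28,29,30,31}
step 1: x <- (2 - max(-6, -8))       {0,1,2,3,4,5,6,7,8,9,10,11,12,13,14,15,16,17,18,19,20,21,22,23,24,25,26,27,28,29,30,31}
step 2: z <- min(element, (12 + x))  {0,1,2,3,4,5,6,7,8,9,10,11,12,13,14,15,16,17,18,19,20,21,22,23,24,25,26,27,28,29,30,31}
step 3: y <- 2                       {0,1,2,3,4,5,6,7,8,9,10,11,12,13,14,15,16,17,18,19,20,21,22,23,24,25,26,27,28,29,30,31}
step 4: eval (y < (1 + (element // 4))) {0,1,2,3,4,5,6,7,8,9,10,11,12,13,14,15,16,17,18,19,20,21,22,23,24,25,26,27,28,29,30,31}
step 5: z <- element                 {8,9,10,11,12,13,14,15,16,17,18,19,20,21,22,23,24,25,26,27,28,29,30,31}
step 6: z <- (min(x, element) * (z + y)) {8,9,10,11,12,13,14,15,16,17,18,19,20,21,22,23,24,25,26,27,28,29,30,31}
step 7: y <- (y + 2)                 {8,9,10,11,12,13,14,15,16,17,18,19,20,21,22,23,24,25,26,27,28,29,30,31}
step 8: eval (y < (1 + (element // 4))) {8,9,10,11,12,13,14,15,16,17,18,19,20,21,22,23,24,25,26,27,28,29,30,31}
step 9: z <- element                 {16,17,18,19,20,21,22,23,24,25,26,27,28,29,30,31}
step 10: z <- (min(x, element) * (z + y)) {16,17,18,19,20,21,22,23,24,25,26,27,28,29,30,31}
step 11: y <- (y + 2)                 {16,17,18,19,20,21,22,23,24,25,26,27,28,29,30,31}
step 12: eval (y < (1 + (element // 4))) {16,17,18,19,20,21,22,23,24,25,26,27,28,29,30,31}
step 13: z <- element                 {24,25,26,27,28,29,30,31}
step 14: z <- (min(x, element) * (z + y)) {24,25,26,27,28,29,30,31}
step 15: y <- (y + 2)                 {24,25,26,27,28,29,30,31}
step 16: eval (y < (1 + (element // 4))) {24,25,26,27,28,29,30,31}
step 17: z <- (max(element, z) * element) {0,1,2,3,4,5,6,7,8,9,10,11,12,13,14,15,16,17,18,19,20,21,22,23,24,25,26,27,28,29,30,31}
step 18: z <- 6                       {0,1,2,3,4,5,6,7,8,9,10,11,12,13,14,15,16,17,18,19,20,21,22,23,24,25,26,27,28,29,30,31}

Answer: 19 steps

x: 8,8,8,8,8,8,8,8,8,8,8,8,8,8,8,8,8,8,8,8,8,8,8,8,8,8,8,8,8,8,8,8
z: 6,6,6,6,6,6,6,6,6,6,6,6,6,6,6,6,6,6,6,6,6,6,6,6,6,6,6,6,6,6,6,6
y: 2,2,2,2,2,2,2,2,4,4,4,4,4,4,4,4,6,6,6,6,6,6,6,6,8,8,8,8,8,8,8,8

steps = 19; useful = 416; efficiency = 416/608 = 13/19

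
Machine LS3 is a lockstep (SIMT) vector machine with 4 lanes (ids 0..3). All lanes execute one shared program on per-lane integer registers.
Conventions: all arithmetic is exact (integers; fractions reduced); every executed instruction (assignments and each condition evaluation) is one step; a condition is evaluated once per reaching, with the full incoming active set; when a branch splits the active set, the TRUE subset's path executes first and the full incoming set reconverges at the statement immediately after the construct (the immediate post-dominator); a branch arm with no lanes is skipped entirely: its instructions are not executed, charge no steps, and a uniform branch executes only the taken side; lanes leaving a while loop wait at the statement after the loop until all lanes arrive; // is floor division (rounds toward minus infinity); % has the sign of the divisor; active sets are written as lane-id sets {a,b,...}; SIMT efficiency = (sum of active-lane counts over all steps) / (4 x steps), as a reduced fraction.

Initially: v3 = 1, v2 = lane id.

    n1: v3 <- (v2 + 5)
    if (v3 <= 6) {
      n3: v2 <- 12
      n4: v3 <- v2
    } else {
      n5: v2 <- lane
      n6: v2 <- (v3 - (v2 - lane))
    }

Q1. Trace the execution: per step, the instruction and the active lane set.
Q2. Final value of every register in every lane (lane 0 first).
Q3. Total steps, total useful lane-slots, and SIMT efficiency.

step 0: v3 <- (v2 + 5)               {0,1,2,3}
step 1: eval (v3 <= 6)               {0,1,2,3}
step 2: v2 <- 12                     {0,1}
step 3: v3 <- v2                     {0,1}
step 4: v2 <- lane                   {2,3}
step 5: v2 <- (v3 - (v2 - lane))     {2,3}

Answer: 6 steps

v3: 12,12,7,8
v2: 12,12,7,8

steps = 6; useful = 16; efficiency = 16/24 = 2/3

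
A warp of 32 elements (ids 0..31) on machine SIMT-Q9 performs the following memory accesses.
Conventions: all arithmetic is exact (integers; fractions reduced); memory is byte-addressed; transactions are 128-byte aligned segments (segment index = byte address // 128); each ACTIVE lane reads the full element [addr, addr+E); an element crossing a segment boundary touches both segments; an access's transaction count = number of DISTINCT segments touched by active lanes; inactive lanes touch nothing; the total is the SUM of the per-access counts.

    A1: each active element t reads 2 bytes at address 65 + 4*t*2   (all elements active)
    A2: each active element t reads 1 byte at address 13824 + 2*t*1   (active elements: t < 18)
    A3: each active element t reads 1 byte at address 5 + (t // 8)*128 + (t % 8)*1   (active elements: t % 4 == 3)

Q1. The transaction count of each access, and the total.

A1: 3 transactions
A2: 1 transaction
A3: 4 transactions

Answer: 3,1,4; total 8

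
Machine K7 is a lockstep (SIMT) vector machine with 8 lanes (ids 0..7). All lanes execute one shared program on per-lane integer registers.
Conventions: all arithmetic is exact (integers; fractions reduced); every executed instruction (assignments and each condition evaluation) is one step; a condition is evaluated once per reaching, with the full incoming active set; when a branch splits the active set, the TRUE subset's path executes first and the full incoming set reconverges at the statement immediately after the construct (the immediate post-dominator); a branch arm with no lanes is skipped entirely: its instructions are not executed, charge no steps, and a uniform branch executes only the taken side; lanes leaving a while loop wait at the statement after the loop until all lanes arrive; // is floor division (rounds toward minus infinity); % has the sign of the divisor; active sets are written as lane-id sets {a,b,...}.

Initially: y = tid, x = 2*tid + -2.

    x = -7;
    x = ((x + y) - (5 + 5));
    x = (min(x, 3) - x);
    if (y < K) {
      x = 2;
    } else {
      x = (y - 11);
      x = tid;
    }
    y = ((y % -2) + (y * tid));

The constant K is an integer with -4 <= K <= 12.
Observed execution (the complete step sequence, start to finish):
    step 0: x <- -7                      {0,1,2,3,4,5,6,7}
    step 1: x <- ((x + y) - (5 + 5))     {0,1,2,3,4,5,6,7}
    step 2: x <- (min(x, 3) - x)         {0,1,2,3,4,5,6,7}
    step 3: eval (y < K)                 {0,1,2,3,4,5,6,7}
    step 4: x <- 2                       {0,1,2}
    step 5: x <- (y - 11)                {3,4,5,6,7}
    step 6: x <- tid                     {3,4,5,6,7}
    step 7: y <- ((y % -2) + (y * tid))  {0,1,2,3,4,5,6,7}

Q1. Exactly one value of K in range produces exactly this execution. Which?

Answer: K = 3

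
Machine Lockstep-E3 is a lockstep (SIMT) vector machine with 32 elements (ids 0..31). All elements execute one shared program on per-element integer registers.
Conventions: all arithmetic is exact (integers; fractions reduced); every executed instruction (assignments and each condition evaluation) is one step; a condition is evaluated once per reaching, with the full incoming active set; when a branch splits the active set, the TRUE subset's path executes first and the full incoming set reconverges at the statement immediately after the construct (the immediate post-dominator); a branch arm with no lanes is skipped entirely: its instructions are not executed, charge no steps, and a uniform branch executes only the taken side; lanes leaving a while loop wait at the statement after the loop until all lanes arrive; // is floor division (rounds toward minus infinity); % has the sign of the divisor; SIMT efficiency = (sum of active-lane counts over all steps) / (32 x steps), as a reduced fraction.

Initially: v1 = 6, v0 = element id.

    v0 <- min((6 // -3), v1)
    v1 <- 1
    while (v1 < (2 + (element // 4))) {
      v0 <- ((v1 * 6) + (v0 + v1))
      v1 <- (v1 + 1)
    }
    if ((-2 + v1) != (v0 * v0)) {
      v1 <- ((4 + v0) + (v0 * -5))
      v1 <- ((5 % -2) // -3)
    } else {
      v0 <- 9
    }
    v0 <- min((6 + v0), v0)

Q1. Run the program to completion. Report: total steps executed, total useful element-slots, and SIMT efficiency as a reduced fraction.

Answer: 31 steps, 656 useful, 41/62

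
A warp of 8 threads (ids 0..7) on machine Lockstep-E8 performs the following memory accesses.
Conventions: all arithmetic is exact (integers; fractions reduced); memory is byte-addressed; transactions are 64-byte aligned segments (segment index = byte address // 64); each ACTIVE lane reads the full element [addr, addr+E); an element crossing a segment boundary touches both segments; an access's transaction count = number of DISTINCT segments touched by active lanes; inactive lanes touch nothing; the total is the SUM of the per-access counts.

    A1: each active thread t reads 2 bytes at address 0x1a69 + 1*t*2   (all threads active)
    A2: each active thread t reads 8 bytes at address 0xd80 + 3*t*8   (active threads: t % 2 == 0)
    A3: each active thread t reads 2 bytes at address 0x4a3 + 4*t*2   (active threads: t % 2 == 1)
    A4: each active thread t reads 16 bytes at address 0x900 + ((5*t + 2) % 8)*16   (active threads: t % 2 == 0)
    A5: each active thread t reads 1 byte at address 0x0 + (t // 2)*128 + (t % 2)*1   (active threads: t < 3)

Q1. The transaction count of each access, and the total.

A1: 1 transaction
A2: 3 transactions
A3: 2 transactions
A4: 2 transactions
A5: 2 transactions

Answer: 1,3,2,2,2; total 10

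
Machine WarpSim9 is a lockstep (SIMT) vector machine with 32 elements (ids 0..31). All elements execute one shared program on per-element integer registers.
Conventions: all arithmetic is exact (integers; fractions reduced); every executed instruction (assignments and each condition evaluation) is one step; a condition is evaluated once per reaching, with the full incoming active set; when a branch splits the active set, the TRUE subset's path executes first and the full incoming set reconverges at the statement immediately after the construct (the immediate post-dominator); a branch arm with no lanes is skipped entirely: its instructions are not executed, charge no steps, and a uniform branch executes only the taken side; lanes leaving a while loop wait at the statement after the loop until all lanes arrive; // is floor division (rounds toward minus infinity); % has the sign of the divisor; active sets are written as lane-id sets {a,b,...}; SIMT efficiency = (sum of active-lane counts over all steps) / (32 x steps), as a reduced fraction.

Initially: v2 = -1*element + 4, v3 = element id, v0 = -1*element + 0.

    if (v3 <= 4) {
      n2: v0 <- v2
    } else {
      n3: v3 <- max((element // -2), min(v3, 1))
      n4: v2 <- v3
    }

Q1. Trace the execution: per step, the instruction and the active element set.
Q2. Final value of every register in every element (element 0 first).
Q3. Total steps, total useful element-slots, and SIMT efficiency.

step 0: eval (v3 <= 4)               {0,1,2,3,4,5,6,7,8,9,10,11,12,13,14,15,16,17,18,19,20,21,22,23,24,25,26,27,28,29,30,31}
step 1: v0 <- v2                     {0,1,2,3,4}
step 2: v3 <- max((element // -2), min(v3, 1)) {5,6,7,8,9,10,11,12,13,14,15,16,17,18,19,20,21,22,23,24,25,26,27,28,29,30,31}
step 3: v2 <- v3                     {5,6,7,8,9,10,11,12,13,14,15,16,17,18,19,20,21,22,23,24,25,26,27,28,29,30,31}

Answer: 4 steps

v2: 4,3,2,1,0,1,1,1,1,1,1,1,1,1,1,1,1,1,1,1,1,1,1,1,1,1,1,1,1,1,1,1
v3: 0,1,2,3,4,1,1,1,1,1,1,1,1,1,1,1,1,1,1,1,1,1,1,1,1,1,1,1,1,1,1,1
v0: 4,3,2,1,0,-5,-6,-7,-8,-9,-10,-11,-12,-13,-14,-15,-16,-17,-18,-19,-20,-21,-22,-23,-24,-25,-26,-27,-28,-29,-30,-31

steps = 4; useful = 91; efficiency = 91/128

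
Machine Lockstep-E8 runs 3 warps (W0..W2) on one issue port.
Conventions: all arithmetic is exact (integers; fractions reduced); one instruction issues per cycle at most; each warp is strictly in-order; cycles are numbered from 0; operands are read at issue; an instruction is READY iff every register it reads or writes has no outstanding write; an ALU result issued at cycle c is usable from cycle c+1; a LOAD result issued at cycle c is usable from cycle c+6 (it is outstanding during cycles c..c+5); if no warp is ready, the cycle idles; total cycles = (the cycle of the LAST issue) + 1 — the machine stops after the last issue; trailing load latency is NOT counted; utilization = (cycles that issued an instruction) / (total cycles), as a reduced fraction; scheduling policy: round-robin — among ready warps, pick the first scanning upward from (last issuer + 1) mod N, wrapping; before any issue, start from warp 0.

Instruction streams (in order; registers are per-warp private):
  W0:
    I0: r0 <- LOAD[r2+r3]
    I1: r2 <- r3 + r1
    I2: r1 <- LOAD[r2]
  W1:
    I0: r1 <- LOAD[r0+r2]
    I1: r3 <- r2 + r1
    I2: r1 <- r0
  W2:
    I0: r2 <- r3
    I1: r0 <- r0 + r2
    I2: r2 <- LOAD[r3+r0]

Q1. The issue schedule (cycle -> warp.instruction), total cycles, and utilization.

cycle 0: W0.I0
cycle 1: W1.I0
cycle 2: W2.I0
cycle 3: W0.I1
cycle 4: W2.I1
cycle 5: W0.I2
cycle 6: W2.I2
cycle 7: W1.I1
cycle 8: W1.I2

Answer: 9 cycles, utilization 1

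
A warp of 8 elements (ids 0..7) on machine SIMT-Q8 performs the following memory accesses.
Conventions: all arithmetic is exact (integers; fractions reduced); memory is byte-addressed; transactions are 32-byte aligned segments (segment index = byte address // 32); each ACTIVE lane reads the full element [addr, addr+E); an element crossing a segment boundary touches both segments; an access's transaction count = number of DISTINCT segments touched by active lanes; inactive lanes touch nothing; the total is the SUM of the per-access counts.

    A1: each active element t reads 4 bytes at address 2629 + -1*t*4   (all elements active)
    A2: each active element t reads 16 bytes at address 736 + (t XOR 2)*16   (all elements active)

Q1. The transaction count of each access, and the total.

A1: 2 transactions
A2: 4 transactions

Answer: 2,4; total 6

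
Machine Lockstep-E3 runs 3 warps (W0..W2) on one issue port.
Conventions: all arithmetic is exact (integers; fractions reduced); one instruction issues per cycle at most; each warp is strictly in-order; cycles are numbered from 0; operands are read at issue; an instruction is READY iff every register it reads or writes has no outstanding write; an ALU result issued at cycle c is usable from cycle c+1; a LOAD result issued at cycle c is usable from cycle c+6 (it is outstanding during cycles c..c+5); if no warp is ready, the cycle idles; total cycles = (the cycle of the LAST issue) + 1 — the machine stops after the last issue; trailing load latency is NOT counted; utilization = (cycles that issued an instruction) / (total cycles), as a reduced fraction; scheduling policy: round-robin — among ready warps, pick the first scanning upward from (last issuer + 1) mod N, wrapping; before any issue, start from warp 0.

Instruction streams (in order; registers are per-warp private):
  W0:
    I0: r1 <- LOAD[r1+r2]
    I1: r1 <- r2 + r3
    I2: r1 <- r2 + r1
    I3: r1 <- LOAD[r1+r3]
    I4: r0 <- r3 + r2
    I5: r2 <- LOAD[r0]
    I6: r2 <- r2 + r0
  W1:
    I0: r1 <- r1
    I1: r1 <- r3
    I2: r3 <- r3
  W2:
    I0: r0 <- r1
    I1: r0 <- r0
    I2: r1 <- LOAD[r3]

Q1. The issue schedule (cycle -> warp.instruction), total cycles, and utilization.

cycle 0: W0.I0
cycle 1: W1.I0
cycle 2: W2.I0
cycle 3: W1.I1
cycle 4: W2.I1
cycle 5: W1.I2
cycle 6: W2.I2
cycle 7: W0.I1
cycle 8: W0.I2
cycle 9: W0.I3
cycle 10: W0.I4
cycle 11: W0.I5
cycle 12: idle
cycle 13: idle
cycle 14: idle
cycle 15: idle
cycle 16: idle
cycle 17: W0.I6

Answer: 18 cycles, utilization 13/18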